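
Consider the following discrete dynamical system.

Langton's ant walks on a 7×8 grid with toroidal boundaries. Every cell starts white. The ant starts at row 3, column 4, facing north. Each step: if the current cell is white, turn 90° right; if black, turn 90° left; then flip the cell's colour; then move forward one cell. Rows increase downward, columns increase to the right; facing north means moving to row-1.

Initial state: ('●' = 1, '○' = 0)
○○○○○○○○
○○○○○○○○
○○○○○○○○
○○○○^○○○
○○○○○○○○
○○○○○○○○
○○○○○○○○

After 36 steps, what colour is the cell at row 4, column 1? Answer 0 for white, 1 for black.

1

t=0: ○○○○○○○○
○○○○○○○○
○○○○○○○○
○○○○^○○○
○○○○○○○○
○○○○○○○○
○○○○○○○○
t=1: ○○○○○○○○
○○○○○○○○
○○○○○○○○
○○○○●>○○
○○○○○○○○
○○○○○○○○
○○○○○○○○
t=2: ○○○○○○○○
○○○○○○○○
○○○○○○○○
○○○○●●○○
○○○○○v○○
○○○○○○○○
○○○○○○○○
t=3: ○○○○○○○○
○○○○○○○○
○○○○○○○○
○○○○●●○○
○○○○<●○○
○○○○○○○○
○○○○○○○○
t=4: ○○○○○○○○
○○○○○○○○
○○○○○○○○
○○○○^●○○
○○○○●●○○
○○○○○○○○
○○○○○○○○
t=5: ○○○○○○○○
○○○○○○○○
○○○○○○○○
○○○<○●○○
○○○○●●○○
○○○○○○○○
○○○○○○○○
t=6: ○○○○○○○○
○○○○○○○○
○○○^○○○○
○○○●○●○○
○○○○●●○○
○○○○○○○○
○○○○○○○○
t=7: ○○○○○○○○
○○○○○○○○
○○○●>○○○
○○○●○●○○
○○○○●●○○
○○○○○○○○
○○○○○○○○
t=8: ○○○○○○○○
○○○○○○○○
○○○●●○○○
○○○●v●○○
○○○○●●○○
○○○○○○○○
○○○○○○○○
t=9: ○○○○○○○○
○○○○○○○○
○○○●●○○○
○○○<●●○○
○○○○●●○○
○○○○○○○○
○○○○○○○○
t=10: ○○○○○○○○
○○○○○○○○
○○○●●○○○
○○○○●●○○
○○○v●●○○
○○○○○○○○
○○○○○○○○
t=11: ○○○○○○○○
○○○○○○○○
○○○●●○○○
○○○○●●○○
○○<●●●○○
○○○○○○○○
○○○○○○○○
t=12: ○○○○○○○○
○○○○○○○○
○○○●●○○○
○○^○●●○○
○○●●●●○○
○○○○○○○○
○○○○○○○○
t=13: ○○○○○○○○
○○○○○○○○
○○○●●○○○
○○●>●●○○
○○●●●●○○
○○○○○○○○
○○○○○○○○
t=14: ○○○○○○○○
○○○○○○○○
○○○●●○○○
○○●●●●○○
○○●v●●○○
○○○○○○○○
○○○○○○○○
t=15: ○○○○○○○○
○○○○○○○○
○○○●●○○○
○○●●●●○○
○○●○>●○○
○○○○○○○○
○○○○○○○○
t=16: ○○○○○○○○
○○○○○○○○
○○○●●○○○
○○●●^●○○
○○●○○●○○
○○○○○○○○
○○○○○○○○
t=17: ○○○○○○○○
○○○○○○○○
○○○●●○○○
○○●<○●○○
○○●○○●○○
○○○○○○○○
○○○○○○○○
t=18: ○○○○○○○○
○○○○○○○○
○○○●●○○○
○○●○○●○○
○○●v○●○○
○○○○○○○○
○○○○○○○○
t=19: ○○○○○○○○
○○○○○○○○
○○○●●○○○
○○●○○●○○
○○<●○●○○
○○○○○○○○
○○○○○○○○
t=20: ○○○○○○○○
○○○○○○○○
○○○●●○○○
○○●○○●○○
○○○●○●○○
○○v○○○○○
○○○○○○○○
t=21: ○○○○○○○○
○○○○○○○○
○○○●●○○○
○○●○○●○○
○○○●○●○○
○<●○○○○○
○○○○○○○○
t=22: ○○○○○○○○
○○○○○○○○
○○○●●○○○
○○●○○●○○
○^○●○●○○
○●●○○○○○
○○○○○○○○
t=23: ○○○○○○○○
○○○○○○○○
○○○●●○○○
○○●○○●○○
○●>●○●○○
○●●○○○○○
○○○○○○○○
t=24: ○○○○○○○○
○○○○○○○○
○○○●●○○○
○○●○○●○○
○●●●○●○○
○●v○○○○○
○○○○○○○○
t=25: ○○○○○○○○
○○○○○○○○
○○○●●○○○
○○●○○●○○
○●●●○●○○
○●○>○○○○
○○○○○○○○
t=26: ○○○○○○○○
○○○○○○○○
○○○●●○○○
○○●○○●○○
○●●●○●○○
○●○●○○○○
○○○v○○○○
t=27: ○○○○○○○○
○○○○○○○○
○○○●●○○○
○○●○○●○○
○●●●○●○○
○●○●○○○○
○○<●○○○○
t=28: ○○○○○○○○
○○○○○○○○
○○○●●○○○
○○●○○●○○
○●●●○●○○
○●^●○○○○
○○●●○○○○
t=29: ○○○○○○○○
○○○○○○○○
○○○●●○○○
○○●○○●○○
○●●●○●○○
○●●>○○○○
○○●●○○○○
t=30: ○○○○○○○○
○○○○○○○○
○○○●●○○○
○○●○○●○○
○●●^○●○○
○●●○○○○○
○○●●○○○○
t=31: ○○○○○○○○
○○○○○○○○
○○○●●○○○
○○●○○●○○
○●<○○●○○
○●●○○○○○
○○●●○○○○
t=32: ○○○○○○○○
○○○○○○○○
○○○●●○○○
○○●○○●○○
○●○○○●○○
○●v○○○○○
○○●●○○○○
t=33: ○○○○○○○○
○○○○○○○○
○○○●●○○○
○○●○○●○○
○●○○○●○○
○●○>○○○○
○○●●○○○○
t=34: ○○○○○○○○
○○○○○○○○
○○○●●○○○
○○●○○●○○
○●○○○●○○
○●○●○○○○
○○●v○○○○
t=35: ○○○○○○○○
○○○○○○○○
○○○●●○○○
○○●○○●○○
○●○○○●○○
○●○●○○○○
○○●○>○○○
t=36: ○○○○v○○○
○○○○○○○○
○○○●●○○○
○○●○○●○○
○●○○○●○○
○●○●○○○○
○○●○●○○○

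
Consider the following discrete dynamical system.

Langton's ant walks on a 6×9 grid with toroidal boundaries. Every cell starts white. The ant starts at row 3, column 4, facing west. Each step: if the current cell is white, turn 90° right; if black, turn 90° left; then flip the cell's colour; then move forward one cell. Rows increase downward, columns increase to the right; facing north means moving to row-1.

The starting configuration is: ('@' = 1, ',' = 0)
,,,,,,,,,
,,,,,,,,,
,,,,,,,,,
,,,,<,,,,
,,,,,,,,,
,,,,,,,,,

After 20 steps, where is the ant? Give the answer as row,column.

5,6

step 0: ,,,,,,,,,
,,,,,,,,,
,,,,,,,,,
,,,,<,,,,
,,,,,,,,,
,,,,,,,,,
step 1: ,,,,,,,,,
,,,,,,,,,
,,,,^,,,,
,,,,@,,,,
,,,,,,,,,
,,,,,,,,,
step 2: ,,,,,,,,,
,,,,,,,,,
,,,,@>,,,
,,,,@,,,,
,,,,,,,,,
,,,,,,,,,
step 3: ,,,,,,,,,
,,,,,,,,,
,,,,@@,,,
,,,,@v,,,
,,,,,,,,,
,,,,,,,,,
step 4: ,,,,,,,,,
,,,,,,,,,
,,,,@@,,,
,,,,<@,,,
,,,,,,,,,
,,,,,,,,,
step 5: ,,,,,,,,,
,,,,,,,,,
,,,,@@,,,
,,,,,@,,,
,,,,v,,,,
,,,,,,,,,
step 6: ,,,,,,,,,
,,,,,,,,,
,,,,@@,,,
,,,,,@,,,
,,,<@,,,,
,,,,,,,,,
step 7: ,,,,,,,,,
,,,,,,,,,
,,,,@@,,,
,,,^,@,,,
,,,@@,,,,
,,,,,,,,,
step 8: ,,,,,,,,,
,,,,,,,,,
,,,,@@,,,
,,,@>@,,,
,,,@@,,,,
,,,,,,,,,
step 9: ,,,,,,,,,
,,,,,,,,,
,,,,@@,,,
,,,@@@,,,
,,,@v,,,,
,,,,,,,,,
step 10: ,,,,,,,,,
,,,,,,,,,
,,,,@@,,,
,,,@@@,,,
,,,@,>,,,
,,,,,,,,,
step 11: ,,,,,,,,,
,,,,,,,,,
,,,,@@,,,
,,,@@@,,,
,,,@,@,,,
,,,,,v,,,
step 12: ,,,,,,,,,
,,,,,,,,,
,,,,@@,,,
,,,@@@,,,
,,,@,@,,,
,,,,<@,,,
step 13: ,,,,,,,,,
,,,,,,,,,
,,,,@@,,,
,,,@@@,,,
,,,@^@,,,
,,,,@@,,,
step 14: ,,,,,,,,,
,,,,,,,,,
,,,,@@,,,
,,,@@@,,,
,,,@@>,,,
,,,,@@,,,
step 15: ,,,,,,,,,
,,,,,,,,,
,,,,@@,,,
,,,@@^,,,
,,,@@,,,,
,,,,@@,,,
step 16: ,,,,,,,,,
,,,,,,,,,
,,,,@@,,,
,,,@<,,,,
,,,@@,,,,
,,,,@@,,,
step 17: ,,,,,,,,,
,,,,,,,,,
,,,,@@,,,
,,,@,,,,,
,,,@v,,,,
,,,,@@,,,
step 18: ,,,,,,,,,
,,,,,,,,,
,,,,@@,,,
,,,@,,,,,
,,,@,>,,,
,,,,@@,,,
step 19: ,,,,,,,,,
,,,,,,,,,
,,,,@@,,,
,,,@,,,,,
,,,@,@,,,
,,,,@v,,,
step 20: ,,,,,,,,,
,,,,,,,,,
,,,,@@,,,
,,,@,,,,,
,,,@,@,,,
,,,,@,>,,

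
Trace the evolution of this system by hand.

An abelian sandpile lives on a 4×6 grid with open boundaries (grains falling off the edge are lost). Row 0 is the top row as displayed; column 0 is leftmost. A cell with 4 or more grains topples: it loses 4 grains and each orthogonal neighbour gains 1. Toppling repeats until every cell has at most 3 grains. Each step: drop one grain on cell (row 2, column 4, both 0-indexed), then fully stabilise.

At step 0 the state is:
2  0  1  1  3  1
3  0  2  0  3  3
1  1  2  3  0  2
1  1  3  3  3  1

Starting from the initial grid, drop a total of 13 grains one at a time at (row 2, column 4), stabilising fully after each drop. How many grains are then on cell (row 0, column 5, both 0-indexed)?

3

gen 0: 2  0  1  1  3  1
3  0  2  0  3  3
1  1  2  3  0  2
1  1  3  3  3  1
gen 1: 2  0  1  1  3  1
3  0  2  0  3  3
1  1  2  3  1  2
1  1  3  3  3  1
gen 2: 2  0  1  1  3  1
3  0  2  0  3  3
1  1  2  3  2  2
1  1  3  3  3  1
gen 3: 2  0  1  1  3  1
3  0  2  0  3  3
1  1  2  3  3  2
1  1  3  3  3  1
gen 4: 2  0  1  2  0  3
3  0  3  2  3  1
1  2  0  3  0  1
1  2  1  2  2  3
gen 5: 2  0  1  2  0  3
3  0  3  2  3  1
1  2  0  3  1  1
1  2  1  2  2  3
gen 6: 2  0  1  2  0  3
3  0  3  2  3  1
1  2  0  3  2  1
1  2  1  2  2  3
gen 7: 2  0  1  2  0  3
3  0  3  2  3  1
1  2  0  3  3  1
1  2  1  2  2  3
gen 8: 2  0  2  3  1  3
3  1  0  1  1  2
1  2  2  1  2  2
1  2  1  3  3  3
gen 9: 2  0  2  3  1  3
3  1  0  1  1  2
1  2  2  1  3  2
1  2  1  3  3  3
gen 10: 2  0  2  3  1  3
3  1  0  1  2  3
1  2  2  3  2  0
1  2  2  0  2  1
gen 11: 2  0  2  3  1  3
3  1  0  1  2  3
1  2  2  3  3  0
1  2  2  0  2  1
gen 12: 2  0  2  3  1  3
3  1  0  2  3  3
1  2  3  0  1  1
1  2  2  1  3  1
gen 13: 2  0  2  3  1  3
3  1  0  2  3  3
1  2  3  0  2  1
1  2  2  1  3  1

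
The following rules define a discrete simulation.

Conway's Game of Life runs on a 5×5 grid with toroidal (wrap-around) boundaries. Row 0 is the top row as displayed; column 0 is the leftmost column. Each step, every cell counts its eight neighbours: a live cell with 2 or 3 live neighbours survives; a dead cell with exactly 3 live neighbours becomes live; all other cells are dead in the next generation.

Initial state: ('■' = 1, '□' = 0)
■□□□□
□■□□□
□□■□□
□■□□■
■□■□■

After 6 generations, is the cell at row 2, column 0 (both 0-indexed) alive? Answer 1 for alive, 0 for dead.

[0] ■□□□□
□■□□□
□□■□□
□■□□■
■□■□■
[1] ■□□□■
□■□□□
■■■□□
□■■□■
□□□■■
[2] ■□□■■
□□■□■
□□□■□
□□□□■
□■■□□
[3] ■□□□■
■□■□□
□□□■■
□□■■□
□■■□□
[4] ■□■■■
■■□□□
□■□□■
□■□□■
■■■□■
[5] □□□□□
□□□□□
□■■□■
□□□□■
□□□□□
[6] □□□□□
□□□□□
■□□■□
■□□■□
□□□□□

1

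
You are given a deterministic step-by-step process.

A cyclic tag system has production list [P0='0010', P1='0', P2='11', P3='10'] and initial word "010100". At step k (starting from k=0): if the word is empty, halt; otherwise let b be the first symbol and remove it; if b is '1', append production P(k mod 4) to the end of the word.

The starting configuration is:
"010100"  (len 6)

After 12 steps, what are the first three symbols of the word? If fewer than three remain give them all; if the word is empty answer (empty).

step 0: "010100"  (len 6)
step 1: "10100"  (len 5)
step 2: "01000"  (len 5)
step 3: "1000"  (len 4)
step 4: "00010"  (len 5)
step 5: "0010"  (len 4)
step 6: "010"  (len 3)
step 7: "10"  (len 2)
step 8: "010"  (len 3)
step 9: "10"  (len 2)
step 10: "00"  (len 2)
step 11: "0"  (len 1)
step 12: (halted — word empty)

(empty)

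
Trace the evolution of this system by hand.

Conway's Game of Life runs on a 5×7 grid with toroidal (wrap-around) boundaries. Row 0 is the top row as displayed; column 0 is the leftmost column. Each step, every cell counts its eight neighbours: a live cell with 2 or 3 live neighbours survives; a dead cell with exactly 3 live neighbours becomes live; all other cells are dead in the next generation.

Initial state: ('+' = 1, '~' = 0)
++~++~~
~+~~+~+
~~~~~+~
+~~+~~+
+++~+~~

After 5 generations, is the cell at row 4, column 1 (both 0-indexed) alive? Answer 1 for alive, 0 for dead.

t=0: ++~++~~
~+~~+~+
~~~~~+~
+~~+~~+
+++~+~~
t=1: ~~~~+~+
~++++~+
~~~~++~
+~+++++
~~~~++~
t=2: +~+~~~+
+~+~~~+
~~~~~~~
~~~~~~~
+~~~~~~
t=3: ~~~~~~~
+~~~~~+
~~~~~~~
~~~~~~~
++~~~~+
t=4: ~+~~~~~
~~~~~~~
~~~~~~~
+~~~~~~
+~~~~~~
t=5: ~~~~~~~
~~~~~~~
~~~~~~~
~~~~~~~
++~~~~~

1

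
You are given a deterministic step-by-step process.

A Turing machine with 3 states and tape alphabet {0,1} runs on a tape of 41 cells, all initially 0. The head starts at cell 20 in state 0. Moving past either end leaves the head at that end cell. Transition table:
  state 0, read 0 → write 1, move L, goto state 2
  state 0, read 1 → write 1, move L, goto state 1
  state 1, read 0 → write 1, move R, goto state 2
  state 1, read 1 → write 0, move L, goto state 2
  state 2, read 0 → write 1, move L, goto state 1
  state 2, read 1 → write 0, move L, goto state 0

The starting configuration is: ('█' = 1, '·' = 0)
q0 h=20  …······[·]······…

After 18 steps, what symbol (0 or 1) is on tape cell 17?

0) q0 h=20  …······[·]······…
1) q2 h=19  …······[·]█·····…
2) q1 h=18  …······[·]██····…
3) q2 h=19  …·····█[█]█·····…
4) q0 h=18  …······[█]·█····…
5) q1 h=17  …······[·]█·█···…
6) q2 h=18  …·····█[█]·█····…
7) q0 h=17  …······[█]··█···…
8) q1 h=16  …······[·]█··█··…
9) q2 h=17  …·····█[█]··█···…
10) q0 h=16  …······[█]···█··…
11) q1 h=15  …······[·]█···█·…
12) q2 h=16  …·····█[█]···█··…
13) q0 h=15  …······[█]····█·…
14) q1 h=14  …······[·]█····█…
15) q2 h=15  …·····█[█]····█·…
16) q0 h=14  …······[█]·····█…
17) q1 h=13  …······[·]█·····…
18) q2 h=14  …·····█[█]·····█…

0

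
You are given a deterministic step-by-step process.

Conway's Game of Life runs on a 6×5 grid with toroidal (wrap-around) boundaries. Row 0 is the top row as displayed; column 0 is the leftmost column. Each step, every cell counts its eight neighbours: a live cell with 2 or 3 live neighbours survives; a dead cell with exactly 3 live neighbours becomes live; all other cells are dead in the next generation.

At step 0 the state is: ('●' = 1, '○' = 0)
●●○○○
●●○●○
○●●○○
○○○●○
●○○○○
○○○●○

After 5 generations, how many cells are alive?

[0] ●●○○○
●●○●○
○●●○○
○○○●○
●○○○○
○○○●○
[1] ●●○○○
○○○○●
●●○●●
○●●○○
○○○○●
●●○○●
[2] ○●○○○
○○●●○
○●○●●
○●●○○
○○●●●
○●○○●
[3] ●●○●○
●●○●●
●●○○●
○●○○○
○○○○●
○●○○●
[4] ○○○●○
○○○●○
○○○●○
○●○○●
○○○○○
○●●●●
[5] ○○○○○
○○●●●
○○●●●
○○○○○
○●○○●
○○●●●

11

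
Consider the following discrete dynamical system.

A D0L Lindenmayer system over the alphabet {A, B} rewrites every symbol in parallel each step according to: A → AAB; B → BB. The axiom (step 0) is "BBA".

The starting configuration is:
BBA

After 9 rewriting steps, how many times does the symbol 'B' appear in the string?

step 0: BBA
step 1: BBBBAAB
step 2: BBBBBBBBAABAABBB
step 3: BBBBBBBBBBBBBBBBAABAABBBAABAABBBBBBB
step 4: BBBBBBBBBBBBBBBBBBBBBBBBBBBBBBBBAABAABBBAABAABBBBBBBAABAABBBAABAABBBBBBBBBBBBBBB
step 5: BBBBBBBBBBBBBBBBBBBBBBBBBBBBBBBBBBBBBBBBBBBBBBBBBBBBBBBBBB…BBAABAABBBBBBBAABAABBBAABAABBBBBBBBBBBBBBBBBBBBBBBBBBBBBBB  (len 176)
step 6: BBBBBBBBBBBBBBBBBBBBBBBBBBBBBBBBBBBBBBBBBBBBBBBBBBBBBBBBBB…BBBBBBBBBBBBBBBBBBBBBBBBBBBBBBBBBBBBBBBBBBBBBBBBBBBBBBBBBB  (len 384)
step 7: BBBBBBBBBBBBBBBBBBBBBBBBBBBBBBBBBBBBBBBBBBBBBBBBBBBBBBBBBB…BBBBBBBBBBBBBBBBBBBBBBBBBBBBBBBBBBBBBBBBBBBBBBBBBBBBBBBBBB  (len 832)
step 8: BBBBBBBBBBBBBBBBBBBBBBBBBBBBBBBBBBBBBBBBBBBBBBBBBBBBBBBBBB…BBBBBBBBBBBBBBBBBBBBBBBBBBBBBBBBBBBBBBBBBBBBBBBBBBBBBBBBBB  (len 1792)
step 9: BBBBBBBBBBBBBBBBBBBBBBBBBBBBBBBBBBBBBBBBBBBBBBBBBBBBBBBBBB…BBBBBBBBBBBBBBBBBBBBBBBBBBBBBBBBBBBBBBBBBBBBBBBBBBBBBBBBBB  (len 3840)

3328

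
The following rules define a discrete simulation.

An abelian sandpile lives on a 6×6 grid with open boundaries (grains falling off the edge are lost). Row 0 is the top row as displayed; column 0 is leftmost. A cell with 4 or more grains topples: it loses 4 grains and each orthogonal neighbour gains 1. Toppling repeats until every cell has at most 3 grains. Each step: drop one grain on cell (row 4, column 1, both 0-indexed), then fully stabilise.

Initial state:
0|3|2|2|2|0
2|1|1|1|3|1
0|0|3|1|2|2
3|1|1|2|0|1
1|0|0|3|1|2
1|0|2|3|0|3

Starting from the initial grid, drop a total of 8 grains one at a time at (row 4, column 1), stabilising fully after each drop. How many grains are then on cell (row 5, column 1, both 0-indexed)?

2

[0] 0|3|2|2|2|0
2|1|1|1|3|1
0|0|3|1|2|2
3|1|1|2|0|1
1|0|0|3|1|2
1|0|2|3|0|3
[1] 0|3|2|2|2|0
2|1|1|1|3|1
0|0|3|1|2|2
3|1|1|2|0|1
1|1|0|3|1|2
1|0|2|3|0|3
[2] 0|3|2|2|2|0
2|1|1|1|3|1
0|0|3|1|2|2
3|1|1|2|0|1
1|2|0|3|1|2
1|0|2|3|0|3
[3] 0|3|2|2|2|0
2|1|1|1|3|1
0|0|3|1|2|2
3|1|1|2|0|1
1|3|0|3|1|2
1|0|2|3|0|3
[4] 0|3|2|2|2|0
2|1|1|1|3|1
0|0|3|1|2|2
3|2|1|2|0|1
2|0|1|3|1|2
1|1|2|3|0|3
[5] 0|3|2|2|2|0
2|1|1|1|3|1
0|0|3|1|2|2
3|2|1|2|0|1
2|1|1|3|1|2
1|1|2|3|0|3
[6] 0|3|2|2|2|0
2|1|1|1|3|1
0|0|3|1|2|2
3|2|1|2|0|1
2|2|1|3|1|2
1|1|2|3|0|3
[7] 0|3|2|2|2|0
2|1|1|1|3|1
0|0|3|1|2|2
3|2|1|2|0|1
2|3|1|3|1|2
1|1|2|3|0|3
[8] 0|3|2|2|2|0
2|1|1|1|3|1
0|0|3|1|2|2
3|3|1|2|0|1
3|0|2|3|1|2
1|2|2|3|0|3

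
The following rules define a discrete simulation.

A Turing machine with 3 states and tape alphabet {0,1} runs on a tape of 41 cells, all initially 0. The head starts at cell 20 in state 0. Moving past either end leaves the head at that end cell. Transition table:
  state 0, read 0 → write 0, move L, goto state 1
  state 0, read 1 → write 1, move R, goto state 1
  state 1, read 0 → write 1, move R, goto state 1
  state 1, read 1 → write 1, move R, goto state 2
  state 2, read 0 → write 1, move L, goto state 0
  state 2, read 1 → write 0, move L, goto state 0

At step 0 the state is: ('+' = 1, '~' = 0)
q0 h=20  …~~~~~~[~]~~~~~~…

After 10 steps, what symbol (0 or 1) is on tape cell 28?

step 0: q0 h=20  …~~~~~~[~]~~~~~~…
step 1: q1 h=19  …~~~~~~[~]~~~~~~…
step 2: q1 h=20  …~~~~~+[~]~~~~~~…
step 3: q1 h=21  …~~~~++[~]~~~~~~…
step 4: q1 h=22  …~~~+++[~]~~~~~~…
step 5: q1 h=23  …~~++++[~]~~~~~~…
step 6: q1 h=24  …~+++++[~]~~~~~~…
step 7: q1 h=25  …++++++[~]~~~~~~…
step 8: q1 h=26  …++++++[~]~~~~~~…
step 9: q1 h=27  …++++++[~]~~~~~~…
step 10: q1 h=28  …++++++[~]~~~~~~…

0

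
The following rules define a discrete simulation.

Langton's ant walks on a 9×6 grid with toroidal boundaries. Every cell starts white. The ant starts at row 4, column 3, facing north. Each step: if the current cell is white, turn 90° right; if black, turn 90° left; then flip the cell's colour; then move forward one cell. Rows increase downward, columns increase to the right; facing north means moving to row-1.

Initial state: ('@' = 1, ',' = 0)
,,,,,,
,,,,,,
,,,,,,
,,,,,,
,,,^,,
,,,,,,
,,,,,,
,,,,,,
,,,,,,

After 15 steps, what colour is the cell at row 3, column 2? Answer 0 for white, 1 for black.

1

0) ,,,,,,
,,,,,,
,,,,,,
,,,,,,
,,,^,,
,,,,,,
,,,,,,
,,,,,,
,,,,,,
1) ,,,,,,
,,,,,,
,,,,,,
,,,,,,
,,,@>,
,,,,,,
,,,,,,
,,,,,,
,,,,,,
2) ,,,,,,
,,,,,,
,,,,,,
,,,,,,
,,,@@,
,,,,v,
,,,,,,
,,,,,,
,,,,,,
3) ,,,,,,
,,,,,,
,,,,,,
,,,,,,
,,,@@,
,,,<@,
,,,,,,
,,,,,,
,,,,,,
4) ,,,,,,
,,,,,,
,,,,,,
,,,,,,
,,,^@,
,,,@@,
,,,,,,
,,,,,,
,,,,,,
5) ,,,,,,
,,,,,,
,,,,,,
,,,,,,
,,<,@,
,,,@@,
,,,,,,
,,,,,,
,,,,,,
6) ,,,,,,
,,,,,,
,,,,,,
,,^,,,
,,@,@,
,,,@@,
,,,,,,
,,,,,,
,,,,,,
7) ,,,,,,
,,,,,,
,,,,,,
,,@>,,
,,@,@,
,,,@@,
,,,,,,
,,,,,,
,,,,,,
8) ,,,,,,
,,,,,,
,,,,,,
,,@@,,
,,@v@,
,,,@@,
,,,,,,
,,,,,,
,,,,,,
9) ,,,,,,
,,,,,,
,,,,,,
,,@@,,
,,<@@,
,,,@@,
,,,,,,
,,,,,,
,,,,,,
10) ,,,,,,
,,,,,,
,,,,,,
,,@@,,
,,,@@,
,,v@@,
,,,,,,
,,,,,,
,,,,,,
11) ,,,,,,
,,,,,,
,,,,,,
,,@@,,
,,,@@,
,<@@@,
,,,,,,
,,,,,,
,,,,,,
12) ,,,,,,
,,,,,,
,,,,,,
,,@@,,
,^,@@,
,@@@@,
,,,,,,
,,,,,,
,,,,,,
13) ,,,,,,
,,,,,,
,,,,,,
,,@@,,
,@>@@,
,@@@@,
,,,,,,
,,,,,,
,,,,,,
14) ,,,,,,
,,,,,,
,,,,,,
,,@@,,
,@@@@,
,@v@@,
,,,,,,
,,,,,,
,,,,,,
15) ,,,,,,
,,,,,,
,,,,,,
,,@@,,
,@@@@,
,@,>@,
,,,,,,
,,,,,,
,,,,,,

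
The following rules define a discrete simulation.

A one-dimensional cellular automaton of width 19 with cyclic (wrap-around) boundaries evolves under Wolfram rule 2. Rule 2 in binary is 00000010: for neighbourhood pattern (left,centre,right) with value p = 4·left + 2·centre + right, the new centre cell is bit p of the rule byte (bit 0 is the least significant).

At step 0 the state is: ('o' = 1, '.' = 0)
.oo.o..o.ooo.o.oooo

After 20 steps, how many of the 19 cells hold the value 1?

1

[0] .oo.o..o.ooo.o.oooo
[1] ......o............
[2] .....o.............
[3] ....o..............
[4] ...o...............
[5] ..o................
[6] .o.................
[7] o..................
[8] ..................o
[9] .................o.
[10] ................o..
[11] ...............o...
[12] ..............o....
[13] .............o.....
[14] ............o......
[15] ...........o.......
[16] ..........o........
[17] .........o.........
[18] ........o..........
[19] .......o...........
[20] ......o............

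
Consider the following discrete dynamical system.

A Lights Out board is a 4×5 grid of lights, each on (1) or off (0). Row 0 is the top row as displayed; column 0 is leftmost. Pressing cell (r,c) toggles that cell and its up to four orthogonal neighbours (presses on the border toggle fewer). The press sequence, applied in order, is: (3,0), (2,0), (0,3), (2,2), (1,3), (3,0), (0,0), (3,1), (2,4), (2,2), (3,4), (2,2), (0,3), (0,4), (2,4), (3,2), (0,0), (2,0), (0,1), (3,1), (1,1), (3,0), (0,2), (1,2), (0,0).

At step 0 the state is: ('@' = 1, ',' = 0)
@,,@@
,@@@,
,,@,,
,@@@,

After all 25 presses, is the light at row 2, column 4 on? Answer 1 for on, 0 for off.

step 0: @,,@@
,@@@,
,,@,,
,@@@,
step 1: @,,@@
,@@@,
@,@,,
@,@@,
step 2: @,,@@
@@@@,
,@@,,
,,@@,
step 3: @,@,,
@@@,,
,@@,,
,,@@,
step 4: @,@,,
@@,,,
,,,@,
,,,@,
step 5: @,@@,
@@@@@
,,,,,
,,,@,
step 6: @,@@,
@@@@@
@,,,,
@@,@,
step 7: ,@@@,
,@@@@
@,,,,
@@,@,
step 8: ,@@@,
,@@@@
@@,,,
,,@@,
step 9: ,@@@,
,@@@,
@@,@@
,,@@@
step 10: ,@@@,
,@,@,
@,@,@
,,,@@
step 11: ,@@@,
,@,@,
@,@,,
,,,,,
step 12: ,@@@,
,@@@,
@@,@,
,,@,,
step 13: ,@,,@
,@@,,
@@,@,
,,@,,
step 14: ,@,@,
,@@,@
@@,@,
,,@,,
step 15: ,@,@,
,@@,,
@@,,@
,,@,@
step 16: ,@,@,
,@@,,
@@@,@
,@,@@
step 17: @,,@,
@@@,,
@@@,@
,@,@@
step 18: @,,@,
,@@,,
,,@,@
@@,@@
step 19: ,@@@,
,,@,,
,,@,@
@@,@@
step 20: ,@@@,
,,@,,
,@@,@
,,@@@
step 21: ,,@@,
@@,,,
,,@,@
,,@@@
step 22: ,,@@,
@@,,,
@,@,@
@@@@@
step 23: ,@,,,
@@@,,
@,@,@
@@@@@
step 24: ,@@,,
@,,@,
@,,,@
@@@@@
step 25: @,@,,
,,,@,
@,,,@
@@@@@

1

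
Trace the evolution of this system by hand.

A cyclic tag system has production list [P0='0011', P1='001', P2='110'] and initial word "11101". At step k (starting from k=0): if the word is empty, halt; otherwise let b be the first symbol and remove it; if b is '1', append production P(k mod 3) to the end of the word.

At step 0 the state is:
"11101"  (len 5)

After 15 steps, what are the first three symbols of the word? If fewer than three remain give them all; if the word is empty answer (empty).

k=0  "11101"  (len 5)
k=1  "11010011"  (len 8)
k=2  "1010011001"  (len 10)
k=3  "010011001110"  (len 12)
k=4  "10011001110"  (len 11)
k=5  "0011001110001"  (len 13)
k=6  "011001110001"  (len 12)
k=7  "11001110001"  (len 11)
k=8  "1001110001001"  (len 13)
k=9  "001110001001110"  (len 15)
k=10  "01110001001110"  (len 14)
k=11  "1110001001110"  (len 13)
k=12  "110001001110110"  (len 15)
k=13  "100010011101100011"  (len 18)
k=14  "00010011101100011001"  (len 20)
k=15  "0010011101100011001"  (len 19)

001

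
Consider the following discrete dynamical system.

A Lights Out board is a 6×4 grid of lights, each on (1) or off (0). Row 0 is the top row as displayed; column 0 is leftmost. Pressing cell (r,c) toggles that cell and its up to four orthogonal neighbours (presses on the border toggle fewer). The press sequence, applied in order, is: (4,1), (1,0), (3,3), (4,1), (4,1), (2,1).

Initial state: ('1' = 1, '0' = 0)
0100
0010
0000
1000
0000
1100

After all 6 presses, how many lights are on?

15

k=0  0100
0010
0000
1000
0000
1100
k=1  0100
0010
0000
1100
1110
1000
k=2  1100
1110
1000
1100
1110
1000
k=3  1100
1110
1001
1111
1111
1000
k=4  1100
1110
1001
1011
0001
1100
k=5  1100
1110
1001
1111
1111
1000
k=6  1100
1010
0111
1011
1111
1000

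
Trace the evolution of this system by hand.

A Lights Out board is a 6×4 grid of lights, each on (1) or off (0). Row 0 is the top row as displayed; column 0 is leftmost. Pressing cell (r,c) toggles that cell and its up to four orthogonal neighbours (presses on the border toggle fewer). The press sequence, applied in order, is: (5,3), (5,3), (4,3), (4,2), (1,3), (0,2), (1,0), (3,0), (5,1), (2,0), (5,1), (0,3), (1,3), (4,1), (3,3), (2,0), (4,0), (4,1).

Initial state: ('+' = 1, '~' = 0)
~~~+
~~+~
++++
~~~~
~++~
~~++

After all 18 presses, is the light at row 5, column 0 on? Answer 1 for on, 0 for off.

step 0: ~~~+
~~+~
++++
~~~~
~++~
~~++
step 1: ~~~+
~~+~
++++
~~~~
~+++
~~~~
step 2: ~~~+
~~+~
++++
~~~~
~++~
~~++
step 3: ~~~+
~~+~
++++
~~~+
~+~+
~~+~
step 4: ~~~+
~~+~
++++
~~++
~~+~
~~~~
step 5: ~~~~
~~~+
+++~
~~++
~~+~
~~~~
step 6: ~+++
~~++
+++~
~~++
~~+~
~~~~
step 7: ++++
++++
~++~
~~++
~~+~
~~~~
step 8: ++++
++++
+++~
++++
+~+~
~~~~
step 9: ++++
++++
+++~
++++
+++~
+++~
step 10: ++++
~+++
~~+~
~+++
+++~
+++~
step 11: ++++
~+++
~~+~
~+++
+~+~
~~~~
step 12: ++~~
~++~
~~+~
~+++
+~+~
~~~~
step 13: ++~+
~+~+
~~++
~+++
+~+~
~~~~
step 14: ++~+
~+~+
~~++
~~++
~+~~
~+~~
step 15: ++~+
~+~+
~~+~
~~~~
~+~+
~+~~
step 16: ++~+
++~+
+++~
+~~~
~+~+
~+~~
step 17: ++~+
++~+
+++~
~~~~
+~~+
++~~
step 18: ++~+
++~+
+++~
~+~~
~+++
+~~~

1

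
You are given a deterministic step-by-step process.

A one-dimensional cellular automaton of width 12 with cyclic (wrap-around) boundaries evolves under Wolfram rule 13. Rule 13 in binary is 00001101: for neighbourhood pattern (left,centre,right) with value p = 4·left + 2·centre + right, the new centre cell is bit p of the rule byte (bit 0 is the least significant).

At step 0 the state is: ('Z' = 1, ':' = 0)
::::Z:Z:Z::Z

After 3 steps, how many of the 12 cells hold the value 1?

5

t=0: ::::Z:Z:Z::Z
t=1: :ZZ:Z:Z:Z::Z
t=2: :Z::Z:Z:Z::Z
t=3: :Z::Z:Z:Z::Z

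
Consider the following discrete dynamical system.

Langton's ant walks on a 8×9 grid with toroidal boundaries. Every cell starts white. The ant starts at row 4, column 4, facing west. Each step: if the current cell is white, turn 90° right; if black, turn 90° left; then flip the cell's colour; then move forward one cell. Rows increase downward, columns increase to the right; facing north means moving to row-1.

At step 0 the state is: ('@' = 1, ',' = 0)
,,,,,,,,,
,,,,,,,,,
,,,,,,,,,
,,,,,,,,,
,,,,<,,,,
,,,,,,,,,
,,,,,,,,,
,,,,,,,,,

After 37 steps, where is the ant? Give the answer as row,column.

gen 0: ,,,,,,,,,
,,,,,,,,,
,,,,,,,,,
,,,,,,,,,
,,,,<,,,,
,,,,,,,,,
,,,,,,,,,
,,,,,,,,,
gen 1: ,,,,,,,,,
,,,,,,,,,
,,,,,,,,,
,,,,^,,,,
,,,,@,,,,
,,,,,,,,,
,,,,,,,,,
,,,,,,,,,
gen 2: ,,,,,,,,,
,,,,,,,,,
,,,,,,,,,
,,,,@>,,,
,,,,@,,,,
,,,,,,,,,
,,,,,,,,,
,,,,,,,,,
gen 3: ,,,,,,,,,
,,,,,,,,,
,,,,,,,,,
,,,,@@,,,
,,,,@v,,,
,,,,,,,,,
,,,,,,,,,
,,,,,,,,,
gen 4: ,,,,,,,,,
,,,,,,,,,
,,,,,,,,,
,,,,@@,,,
,,,,<@,,,
,,,,,,,,,
,,,,,,,,,
,,,,,,,,,
gen 5: ,,,,,,,,,
,,,,,,,,,
,,,,,,,,,
,,,,@@,,,
,,,,,@,,,
,,,,v,,,,
,,,,,,,,,
,,,,,,,,,
gen 6: ,,,,,,,,,
,,,,,,,,,
,,,,,,,,,
,,,,@@,,,
,,,,,@,,,
,,,<@,,,,
,,,,,,,,,
,,,,,,,,,
gen 7: ,,,,,,,,,
,,,,,,,,,
,,,,,,,,,
,,,,@@,,,
,,,^,@,,,
,,,@@,,,,
,,,,,,,,,
,,,,,,,,,
gen 8: ,,,,,,,,,
,,,,,,,,,
,,,,,,,,,
,,,,@@,,,
,,,@>@,,,
,,,@@,,,,
,,,,,,,,,
,,,,,,,,,
gen 9: ,,,,,,,,,
,,,,,,,,,
,,,,,,,,,
,,,,@@,,,
,,,@@@,,,
,,,@v,,,,
,,,,,,,,,
,,,,,,,,,
gen 10: ,,,,,,,,,
,,,,,,,,,
,,,,,,,,,
,,,,@@,,,
,,,@@@,,,
,,,@,>,,,
,,,,,,,,,
,,,,,,,,,
gen 11: ,,,,,,,,,
,,,,,,,,,
,,,,,,,,,
,,,,@@,,,
,,,@@@,,,
,,,@,@,,,
,,,,,v,,,
,,,,,,,,,
gen 12: ,,,,,,,,,
,,,,,,,,,
,,,,,,,,,
,,,,@@,,,
,,,@@@,,,
,,,@,@,,,
,,,,<@,,,
,,,,,,,,,
gen 13: ,,,,,,,,,
,,,,,,,,,
,,,,,,,,,
,,,,@@,,,
,,,@@@,,,
,,,@^@,,,
,,,,@@,,,
,,,,,,,,,
gen 14: ,,,,,,,,,
,,,,,,,,,
,,,,,,,,,
,,,,@@,,,
,,,@@@,,,
,,,@@>,,,
,,,,@@,,,
,,,,,,,,,
gen 15: ,,,,,,,,,
,,,,,,,,,
,,,,,,,,,
,,,,@@,,,
,,,@@^,,,
,,,@@,,,,
,,,,@@,,,
,,,,,,,,,
gen 16: ,,,,,,,,,
,,,,,,,,,
,,,,,,,,,
,,,,@@,,,
,,,@<,,,,
,,,@@,,,,
,,,,@@,,,
,,,,,,,,,
gen 17: ,,,,,,,,,
,,,,,,,,,
,,,,,,,,,
,,,,@@,,,
,,,@,,,,,
,,,@v,,,,
,,,,@@,,,
,,,,,,,,,
gen 18: ,,,,,,,,,
,,,,,,,,,
,,,,,,,,,
,,,,@@,,,
,,,@,,,,,
,,,@,>,,,
,,,,@@,,,
,,,,,,,,,
gen 19: ,,,,,,,,,
,,,,,,,,,
,,,,,,,,,
,,,,@@,,,
,,,@,,,,,
,,,@,@,,,
,,,,@v,,,
,,,,,,,,,
gen 20: ,,,,,,,,,
,,,,,,,,,
,,,,,,,,,
,,,,@@,,,
,,,@,,,,,
,,,@,@,,,
,,,,@,>,,
,,,,,,,,,
gen 21: ,,,,,,,,,
,,,,,,,,,
,,,,,,,,,
,,,,@@,,,
,,,@,,,,,
,,,@,@,,,
,,,,@,@,,
,,,,,,v,,
gen 22: ,,,,,,,,,
,,,,,,,,,
,,,,,,,,,
,,,,@@,,,
,,,@,,,,,
,,,@,@,,,
,,,,@,@,,
,,,,,<@,,
gen 23: ,,,,,,,,,
,,,,,,,,,
,,,,,,,,,
,,,,@@,,,
,,,@,,,,,
,,,@,@,,,
,,,,@^@,,
,,,,,@@,,
gen 24: ,,,,,,,,,
,,,,,,,,,
,,,,,,,,,
,,,,@@,,,
,,,@,,,,,
,,,@,@,,,
,,,,@@>,,
,,,,,@@,,
gen 25: ,,,,,,,,,
,,,,,,,,,
,,,,,,,,,
,,,,@@,,,
,,,@,,,,,
,,,@,@^,,
,,,,@@,,,
,,,,,@@,,
gen 26: ,,,,,,,,,
,,,,,,,,,
,,,,,,,,,
,,,,@@,,,
,,,@,,,,,
,,,@,@@>,
,,,,@@,,,
,,,,,@@,,
gen 27: ,,,,,,,,,
,,,,,,,,,
,,,,,,,,,
,,,,@@,,,
,,,@,,,,,
,,,@,@@@,
,,,,@@,v,
,,,,,@@,,
gen 28: ,,,,,,,,,
,,,,,,,,,
,,,,,,,,,
,,,,@@,,,
,,,@,,,,,
,,,@,@@@,
,,,,@@<@,
,,,,,@@,,
gen 29: ,,,,,,,,,
,,,,,,,,,
,,,,,,,,,
,,,,@@,,,
,,,@,,,,,
,,,@,@^@,
,,,,@@@@,
,,,,,@@,,
gen 30: ,,,,,,,,,
,,,,,,,,,
,,,,,,,,,
,,,,@@,,,
,,,@,,,,,
,,,@,<,@,
,,,,@@@@,
,,,,,@@,,
gen 31: ,,,,,,,,,
,,,,,,,,,
,,,,,,,,,
,,,,@@,,,
,,,@,,,,,
,,,@,,,@,
,,,,@v@@,
,,,,,@@,,
gen 32: ,,,,,,,,,
,,,,,,,,,
,,,,,,,,,
,,,,@@,,,
,,,@,,,,,
,,,@,,,@,
,,,,@,>@,
,,,,,@@,,
gen 33: ,,,,,,,,,
,,,,,,,,,
,,,,,,,,,
,,,,@@,,,
,,,@,,,,,
,,,@,,^@,
,,,,@,,@,
,,,,,@@,,
gen 34: ,,,,,,,,,
,,,,,,,,,
,,,,,,,,,
,,,,@@,,,
,,,@,,,,,
,,,@,,@>,
,,,,@,,@,
,,,,,@@,,
gen 35: ,,,,,,,,,
,,,,,,,,,
,,,,,,,,,
,,,,@@,,,
,,,@,,,^,
,,,@,,@,,
,,,,@,,@,
,,,,,@@,,
gen 36: ,,,,,,,,,
,,,,,,,,,
,,,,,,,,,
,,,,@@,,,
,,,@,,,@>
,,,@,,@,,
,,,,@,,@,
,,,,,@@,,
gen 37: ,,,,,,,,,
,,,,,,,,,
,,,,,,,,,
,,,,@@,,,
,,,@,,,@@
,,,@,,@,v
,,,,@,,@,
,,,,,@@,,

5,8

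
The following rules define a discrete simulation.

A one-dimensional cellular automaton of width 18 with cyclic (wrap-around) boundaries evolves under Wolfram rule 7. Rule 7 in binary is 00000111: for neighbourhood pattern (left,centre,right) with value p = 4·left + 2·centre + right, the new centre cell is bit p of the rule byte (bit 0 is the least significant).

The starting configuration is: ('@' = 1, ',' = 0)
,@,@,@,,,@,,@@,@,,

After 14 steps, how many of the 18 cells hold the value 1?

4

t=0: ,@,@,@,,,@,,@@,@,,
t=1: @@,@,@,@@@,@,,,@,@
t=2: ,,,@,@,,,,,@,@@@,,
t=3: @@@@,@,@@@@@,,,,,@
t=4: ,,,,,@,,,,,,,@@@@,
t=5: @@@@@@,@@@@@@,,,,,
t=6: ,,,,,,,,,,,,,,@@@@
t=7: ,@@@@@@@@@@@@@,,,,
t=8: @,,,,,,,,,,,,,,@@@
t=9: ,,@@@@@@@@@@@@@,,,
t=10: @@,,,,,,,,,,,,,,@@
t=11: ,,,@@@@@@@@@@@@@,,
t=12: @@@,,,,,,,,,,,,,,@
t=13: ,,,,@@@@@@@@@@@@@,
t=14: @@@@,,,,,,,,,,,,,,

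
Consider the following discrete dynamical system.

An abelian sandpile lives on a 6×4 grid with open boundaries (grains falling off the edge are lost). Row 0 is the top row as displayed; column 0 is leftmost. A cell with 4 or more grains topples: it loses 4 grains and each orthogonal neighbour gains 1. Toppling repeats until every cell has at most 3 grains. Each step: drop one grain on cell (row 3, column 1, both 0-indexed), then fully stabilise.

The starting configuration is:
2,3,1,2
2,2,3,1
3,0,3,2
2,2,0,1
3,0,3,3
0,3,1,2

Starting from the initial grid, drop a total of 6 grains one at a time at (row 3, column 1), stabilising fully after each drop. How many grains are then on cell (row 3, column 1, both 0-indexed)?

1

gen 0: 2,3,1,2
2,2,3,1
3,0,3,2
2,2,0,1
3,0,3,3
0,3,1,2
gen 1: 2,3,1,2
2,2,3,1
3,0,3,2
2,3,0,1
3,0,3,3
0,3,1,2
gen 2: 2,3,1,2
2,2,3,1
3,1,3,2
3,0,1,1
3,1,3,3
0,3,1,2
gen 3: 2,3,1,2
2,2,3,1
3,1,3,2
3,1,1,1
3,1,3,3
0,3,1,2
gen 4: 2,3,1,2
2,2,3,1
3,1,3,2
3,2,1,1
3,1,3,3
0,3,1,2
gen 5: 2,3,1,2
2,2,3,1
3,1,3,2
3,3,1,1
3,1,3,3
0,3,1,2
gen 6: 2,3,1,2
3,2,3,1
0,3,3,2
2,1,2,1
0,3,3,3
1,3,1,2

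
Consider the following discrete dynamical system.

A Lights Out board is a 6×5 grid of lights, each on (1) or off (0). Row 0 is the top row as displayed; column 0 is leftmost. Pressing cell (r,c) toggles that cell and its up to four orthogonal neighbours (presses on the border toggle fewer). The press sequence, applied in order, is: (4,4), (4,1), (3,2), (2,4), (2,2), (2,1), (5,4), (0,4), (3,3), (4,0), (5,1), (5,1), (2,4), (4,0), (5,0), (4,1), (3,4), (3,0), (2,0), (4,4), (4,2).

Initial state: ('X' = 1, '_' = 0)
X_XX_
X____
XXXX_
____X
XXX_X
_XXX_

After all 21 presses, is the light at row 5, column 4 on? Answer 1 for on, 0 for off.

1

step 0: X_XX_
X____
XXXX_
____X
XXX_X
_XXX_
step 1: X_XX_
X____
XXXX_
_____
XXXX_
_XXXX
step 2: X_XX_
X____
XXXX_
_X___
___X_
__XXX
step 3: X_XX_
X____
XX_X_
__XX_
__XX_
__XXX
step 4: X_XX_
X___X
XX__X
__XXX
__XX_
__XXX
step 5: X_XX_
X_X_X
X_XXX
___XX
__XX_
__XXX
step 6: X_XX_
XXX_X
_X_XX
_X_XX
__XX_
__XXX
step 7: X_XX_
XXX_X
_X_XX
_X_XX
__XXX
__X__
step 8: X_X_X
XXX__
_X_XX
_X_XX
__XXX
__X__
step 9: X_X_X
XXX__
_X__X
_XX__
__X_X
__X__
step 10: X_X_X
XXX__
_X__X
XXX__
XXX_X
X_X__
step 11: X_X_X
XXX__
_X__X
XXX__
X_X_X
_X___
step 12: X_X_X
XXX__
_X__X
XXX__
XXX_X
X_X__
step 13: X_X_X
XXX_X
_X_X_
XXX_X
XXX_X
X_X__
step 14: X_X_X
XXX_X
_X_X_
_XX_X
__X_X
__X__
step 15: X_X_X
XXX_X
_X_X_
_XX_X
X_X_X
XXX__
step 16: X_X_X
XXX_X
_X_X_
__X_X
_X__X
X_X__
step 17: X_X_X
XXX_X
_X_XX
__XX_
_X___
X_X__
step 18: X_X_X
XXX_X
XX_XX
XXXX_
XX___
X_X__
step 19: X_X_X
_XX_X
___XX
_XXX_
XX___
X_X__
step 20: X_X_X
_XX_X
___XX
_XXXX
XX_XX
X_X_X
step 21: X_X_X
_XX_X
___XX
_X_XX
X_X_X
X___X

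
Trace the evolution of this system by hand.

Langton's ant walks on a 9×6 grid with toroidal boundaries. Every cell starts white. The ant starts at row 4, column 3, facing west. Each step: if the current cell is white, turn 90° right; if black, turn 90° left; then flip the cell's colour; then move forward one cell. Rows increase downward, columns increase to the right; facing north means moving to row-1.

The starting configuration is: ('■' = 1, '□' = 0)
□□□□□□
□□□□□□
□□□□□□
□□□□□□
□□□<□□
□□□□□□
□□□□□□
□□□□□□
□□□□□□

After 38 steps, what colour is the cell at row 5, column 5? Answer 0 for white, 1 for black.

1

[0] □□□□□□
□□□□□□
□□□□□□
□□□□□□
□□□<□□
□□□□□□
□□□□□□
□□□□□□
□□□□□□
[1] □□□□□□
□□□□□□
□□□□□□
□□□^□□
□□□■□□
□□□□□□
□□□□□□
□□□□□□
□□□□□□
[2] □□□□□□
□□□□□□
□□□□□□
□□□■>□
□□□■□□
□□□□□□
□□□□□□
□□□□□□
□□□□□□
[3] □□□□□□
□□□□□□
□□□□□□
□□□■■□
□□□■v□
□□□□□□
□□□□□□
□□□□□□
□□□□□□
[4] □□□□□□
□□□□□□
□□□□□□
□□□■■□
□□□<■□
□□□□□□
□□□□□□
□□□□□□
□□□□□□
[5] □□□□□□
□□□□□□
□□□□□□
□□□■■□
□□□□■□
□□□v□□
□□□□□□
□□□□□□
□□□□□□
[6] □□□□□□
□□□□□□
□□□□□□
□□□■■□
□□□□■□
□□<■□□
□□□□□□
□□□□□□
□□□□□□
[7] □□□□□□
□□□□□□
□□□□□□
□□□■■□
□□^□■□
□□■■□□
□□□□□□
□□□□□□
□□□□□□
[8] □□□□□□
□□□□□□
□□□□□□
□□□■■□
□□■>■□
□□■■□□
□□□□□□
□□□□□□
□□□□□□
[9] □□□□□□
□□□□□□
□□□□□□
□□□■■□
□□■■■□
□□■v□□
□□□□□□
□□□□□□
□□□□□□
[10] □□□□□□
□□□□□□
□□□□□□
□□□■■□
□□■■■□
□□■□>□
□□□□□□
□□□□□□
□□□□□□
[11] □□□□□□
□□□□□□
□□□□□□
□□□■■□
□□■■■□
□□■□■□
□□□□v□
□□□□□□
□□□□□□
[12] □□□□□□
□□□□□□
□□□□□□
□□□■■□
□□■■■□
□□■□■□
□□□<■□
□□□□□□
□□□□□□
[13] □□□□□□
□□□□□□
□□□□□□
□□□■■□
□□■■■□
□□■^■□
□□□■■□
□□□□□□
□□□□□□
[14] □□□□□□
□□□□□□
□□□□□□
□□□■■□
□□■■■□
□□■■>□
□□□■■□
□□□□□□
□□□□□□
[15] □□□□□□
□□□□□□
□□□□□□
□□□■■□
□□■■^□
□□■■□□
□□□■■□
□□□□□□
□□□□□□
[16] □□□□□□
□□□□□□
□□□□□□
□□□■■□
□□■<□□
□□■■□□
□□□■■□
□□□□□□
□□□□□□
[17] □□□□□□
□□□□□□
□□□□□□
□□□■■□
□□■□□□
□□■v□□
□□□■■□
□□□□□□
□□□□□□
[18] □□□□□□
□□□□□□
□□□□□□
□□□■■□
□□■□□□
□□■□>□
□□□■■□
□□□□□□
□□□□□□
[19] □□□□□□
□□□□□□
□□□□□□
□□□■■□
□□■□□□
□□■□■□
□□□■v□
□□□□□□
□□□□□□
[20] □□□□□□
□□□□□□
□□□□□□
□□□■■□
□□■□□□
□□■□■□
□□□■□>
□□□□□□
□□□□□□
[21] □□□□□□
□□□□□□
□□□□□□
□□□■■□
□□■□□□
□□■□■□
□□□■□■
□□□□□v
□□□□□□
[22] □□□□□□
□□□□□□
□□□□□□
□□□■■□
□□■□□□
□□■□■□
□□□■□■
□□□□<■
□□□□□□
[23] □□□□□□
□□□□□□
□□□□□□
□□□■■□
□□■□□□
□□■□■□
□□□■^■
□□□□■■
□□□□□□
[24] □□□□□□
□□□□□□
□□□□□□
□□□■■□
□□■□□□
□□■□■□
□□□■■>
□□□□■■
□□□□□□
[25] □□□□□□
□□□□□□
□□□□□□
□□□■■□
□□■□□□
□□■□■^
□□□■■□
□□□□■■
□□□□□□
[26] □□□□□□
□□□□□□
□□□□□□
□□□■■□
□□■□□□
>□■□■■
□□□■■□
□□□□■■
□□□□□□
[27] □□□□□□
□□□□□□
□□□□□□
□□□■■□
□□■□□□
■□■□■■
v□□■■□
□□□□■■
□□□□□□
[28] □□□□□□
□□□□□□
□□□□□□
□□□■■□
□□■□□□
■□■□■■
■□□■■<
□□□□■■
□□□□□□
[29] □□□□□□
□□□□□□
□□□□□□
□□□■■□
□□■□□□
■□■□■^
■□□■■■
□□□□■■
□□□□□□
[30] □□□□□□
□□□□□□
□□□□□□
□□□■■□
□□■□□□
■□■□<□
■□□■■■
□□□□■■
□□□□□□
[31] □□□□□□
□□□□□□
□□□□□□
□□□■■□
□□■□□□
■□■□□□
■□□■v■
□□□□■■
□□□□□□
[32] □□□□□□
□□□□□□
□□□□□□
□□□■■□
□□■□□□
■□■□□□
■□□■□>
□□□□■■
□□□□□□
[33] □□□□□□
□□□□□□
□□□□□□
□□□■■□
□□■□□□
■□■□□^
■□□■□□
□□□□■■
□□□□□□
[34] □□□□□□
□□□□□□
□□□□□□
□□□■■□
□□■□□□
>□■□□■
■□□■□□
□□□□■■
□□□□□□
[35] □□□□□□
□□□□□□
□□□□□□
□□□■■□
^□■□□□
□□■□□■
■□□■□□
□□□□■■
□□□□□□
[36] □□□□□□
□□□□□□
□□□□□□
□□□■■□
■>■□□□
□□■□□■
■□□■□□
□□□□■■
□□□□□□
[37] □□□□□□
□□□□□□
□□□□□□
□□□■■□
■■■□□□
□v■□□■
■□□■□□
□□□□■■
□□□□□□
[38] □□□□□□
□□□□□□
□□□□□□
□□□■■□
■■■□□□
<■■□□■
■□□■□□
□□□□■■
□□□□□□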